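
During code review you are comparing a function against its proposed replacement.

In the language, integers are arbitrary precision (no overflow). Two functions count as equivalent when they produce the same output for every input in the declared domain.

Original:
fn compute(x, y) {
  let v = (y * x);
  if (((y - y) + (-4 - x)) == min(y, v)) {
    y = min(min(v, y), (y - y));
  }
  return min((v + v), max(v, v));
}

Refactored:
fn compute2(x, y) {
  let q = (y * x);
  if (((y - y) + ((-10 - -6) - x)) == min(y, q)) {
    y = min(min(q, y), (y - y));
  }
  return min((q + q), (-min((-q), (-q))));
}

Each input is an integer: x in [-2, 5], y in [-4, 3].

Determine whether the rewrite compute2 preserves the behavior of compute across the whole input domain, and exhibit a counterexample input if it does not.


Differences: min/max/abs usage differs; and constant usage differs; and arithmetic usage differs; and local variable names differ — yet all 64 inputs agree.
verdict: equivalent


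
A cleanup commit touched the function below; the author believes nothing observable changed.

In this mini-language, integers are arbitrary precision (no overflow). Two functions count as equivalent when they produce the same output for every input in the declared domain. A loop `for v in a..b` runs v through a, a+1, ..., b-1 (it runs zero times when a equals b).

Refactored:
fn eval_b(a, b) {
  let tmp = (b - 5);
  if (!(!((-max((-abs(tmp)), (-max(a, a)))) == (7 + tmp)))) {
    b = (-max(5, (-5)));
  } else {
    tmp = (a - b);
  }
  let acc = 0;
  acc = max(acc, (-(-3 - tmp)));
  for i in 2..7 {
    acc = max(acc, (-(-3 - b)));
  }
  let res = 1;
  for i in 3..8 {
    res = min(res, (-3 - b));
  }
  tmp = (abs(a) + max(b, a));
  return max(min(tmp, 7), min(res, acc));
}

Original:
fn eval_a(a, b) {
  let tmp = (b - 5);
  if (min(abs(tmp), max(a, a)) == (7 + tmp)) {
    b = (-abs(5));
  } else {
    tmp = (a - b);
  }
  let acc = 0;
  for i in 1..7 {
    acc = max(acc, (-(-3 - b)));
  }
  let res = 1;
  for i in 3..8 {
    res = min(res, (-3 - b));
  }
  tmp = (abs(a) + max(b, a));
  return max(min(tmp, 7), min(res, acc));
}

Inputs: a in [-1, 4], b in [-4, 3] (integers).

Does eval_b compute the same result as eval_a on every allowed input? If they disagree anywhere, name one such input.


Take a=-1, b=-4.
eval_a: tmp := -9 | (min(abs(tmp), max(a, a)) == (7 + tmp)): false | tmp := 3 | acc := 0 | iter i=1: | acc := 0 | iter i=2: | acc := 0 | iter i=3: | acc := 0 | iter i=4: | acc := 0 | iter i=5: | acc := 0 | iter i=6: | acc := 0 | res := 1 | iter i=3: | res := 1 | iter i=4: | res := 1 | iter i=5: | res := 1 | iter i=6: | res := 1 | iter i=7: | res := 1 | tmp := 0 | result 0
eval_b: tmp := -9 | (!(!((-max((-abs(tmp)), (-max(a, a)))) == (7 + tmp)))): false | tmp := 3 | acc := 0 | acc := 6 | iter i=2: | acc := 6 | iter i=3: | acc := 6 | iter i=4: | acc := 6 | iter i=5: | acc := 6 | iter i=6: | acc := 6 | res := 1 | iter i=3: | res := 1 | iter i=4: | res := 1 | iter i=5: | res := 1 | iter i=6: | res := 1 | iter i=7: | res := 1 | tmp := 0 | result 1
0 vs 1 — the two versions disagree here.
verdict: not equivalent; witness: a=-1, b=-4


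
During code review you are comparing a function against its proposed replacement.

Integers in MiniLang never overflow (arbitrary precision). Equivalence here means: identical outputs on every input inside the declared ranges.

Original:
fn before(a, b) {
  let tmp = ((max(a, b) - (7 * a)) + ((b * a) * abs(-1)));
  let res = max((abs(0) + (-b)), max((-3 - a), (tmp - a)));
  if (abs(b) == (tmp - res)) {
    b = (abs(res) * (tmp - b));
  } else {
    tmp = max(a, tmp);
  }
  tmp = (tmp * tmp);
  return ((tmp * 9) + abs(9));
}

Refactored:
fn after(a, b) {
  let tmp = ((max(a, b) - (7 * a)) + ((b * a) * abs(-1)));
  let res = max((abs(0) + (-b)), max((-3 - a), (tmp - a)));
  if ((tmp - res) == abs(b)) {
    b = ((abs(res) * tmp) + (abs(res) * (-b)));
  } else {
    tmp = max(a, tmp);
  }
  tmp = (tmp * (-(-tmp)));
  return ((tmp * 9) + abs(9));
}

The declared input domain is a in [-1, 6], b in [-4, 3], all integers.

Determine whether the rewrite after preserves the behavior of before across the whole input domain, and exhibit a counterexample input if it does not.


Behavior is preserved: although min/max/abs usage differs; and arithmetic usage differs, the outputs never diverge.
Spot check at a=5, b=3 — before: tmp := -15 | res := -3 | (abs(b) == (tmp - res)): false | tmp := 5 | tmp := 25 | result 234. after: tmp := -15 | res := -3 | ((tmp - res) == abs(b)): false | tmp := 5 | tmp := 25 | result 234. Both give 234.
Across all 64 domain points the two functions coincide.
verdict: equivalent


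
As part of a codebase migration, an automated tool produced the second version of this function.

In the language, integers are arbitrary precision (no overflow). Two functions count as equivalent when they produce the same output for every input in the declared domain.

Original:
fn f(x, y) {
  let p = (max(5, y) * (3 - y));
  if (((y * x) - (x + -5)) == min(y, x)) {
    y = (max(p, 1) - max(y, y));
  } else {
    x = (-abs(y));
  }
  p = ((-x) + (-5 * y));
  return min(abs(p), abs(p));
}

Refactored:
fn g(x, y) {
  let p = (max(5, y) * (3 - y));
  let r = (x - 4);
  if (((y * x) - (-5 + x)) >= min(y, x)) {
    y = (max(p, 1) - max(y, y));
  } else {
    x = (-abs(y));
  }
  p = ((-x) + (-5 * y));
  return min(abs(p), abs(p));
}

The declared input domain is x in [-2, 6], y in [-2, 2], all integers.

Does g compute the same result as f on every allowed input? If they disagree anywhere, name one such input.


Input x=-2, y=-2: 12 from f versus 133 from g.
verdict: not equivalent; witness: x=-2, y=-2


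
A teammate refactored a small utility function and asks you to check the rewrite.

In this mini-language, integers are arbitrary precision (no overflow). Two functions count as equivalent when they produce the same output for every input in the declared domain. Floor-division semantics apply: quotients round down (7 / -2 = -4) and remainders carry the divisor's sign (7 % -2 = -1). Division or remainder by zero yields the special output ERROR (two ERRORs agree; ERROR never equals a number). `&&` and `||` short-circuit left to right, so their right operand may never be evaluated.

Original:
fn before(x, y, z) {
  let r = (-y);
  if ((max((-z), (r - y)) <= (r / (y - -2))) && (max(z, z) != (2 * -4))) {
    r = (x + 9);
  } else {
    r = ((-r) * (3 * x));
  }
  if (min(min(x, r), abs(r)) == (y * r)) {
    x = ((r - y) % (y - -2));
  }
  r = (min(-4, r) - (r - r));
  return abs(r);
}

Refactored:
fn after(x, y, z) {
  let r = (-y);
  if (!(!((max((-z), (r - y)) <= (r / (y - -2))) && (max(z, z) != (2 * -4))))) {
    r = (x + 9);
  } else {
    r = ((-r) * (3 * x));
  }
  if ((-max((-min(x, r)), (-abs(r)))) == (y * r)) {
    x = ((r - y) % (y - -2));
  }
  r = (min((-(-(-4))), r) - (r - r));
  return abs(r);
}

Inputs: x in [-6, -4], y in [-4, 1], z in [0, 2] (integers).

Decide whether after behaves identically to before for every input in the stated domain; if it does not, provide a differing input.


This is a faithful refactor — boolean connective usage differs; also min/max/abs usage differs, but the computed results match everywhere.
One worked example (x=-4, y=-1, z=1) — before: r := 1 | ((max((-z), (r - y)) <= (r / (y - -2))) && (max(z, z) != (2 * -4))): false | r := 12 | (min(min(x, r), abs(r)) == (y * r)): false | r := -4 | result 4; after: r := 1 | (!(!((max((-z), (r - y)) <= (r / (y - -2))) && (max(z, z) != (2 * -4))))): false | r := 12 | ((-max((-min(x, r)), (-abs(r)))) == (y * r)): false | r := -4 | result 4; agreement on 4.
Across all 54 domain points the two functions coincide.
verdict: equivalent


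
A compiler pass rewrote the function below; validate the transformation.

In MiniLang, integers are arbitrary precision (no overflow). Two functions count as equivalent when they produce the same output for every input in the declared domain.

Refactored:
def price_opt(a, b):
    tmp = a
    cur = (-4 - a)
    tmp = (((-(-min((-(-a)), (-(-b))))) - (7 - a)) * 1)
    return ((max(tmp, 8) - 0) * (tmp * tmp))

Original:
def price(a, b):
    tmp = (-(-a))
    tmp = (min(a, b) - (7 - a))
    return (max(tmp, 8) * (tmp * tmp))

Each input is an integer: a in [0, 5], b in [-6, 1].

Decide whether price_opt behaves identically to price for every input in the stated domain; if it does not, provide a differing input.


This is a faithful refactor — statement counts differ, constant usage differs, arithmetic usage differs, local variable names differ, but the computed results match everywhere.
As a probe, take a=3, b=1: price runs tmp=3, then tmp=-3, then returns 72; price_opt runs tmp=3, then cur=-7, then tmp=-3, then returns 72; both end at 72.
An exhaustive pass over the 48 declared inputs shows identical outputs.
verdict: equivalent


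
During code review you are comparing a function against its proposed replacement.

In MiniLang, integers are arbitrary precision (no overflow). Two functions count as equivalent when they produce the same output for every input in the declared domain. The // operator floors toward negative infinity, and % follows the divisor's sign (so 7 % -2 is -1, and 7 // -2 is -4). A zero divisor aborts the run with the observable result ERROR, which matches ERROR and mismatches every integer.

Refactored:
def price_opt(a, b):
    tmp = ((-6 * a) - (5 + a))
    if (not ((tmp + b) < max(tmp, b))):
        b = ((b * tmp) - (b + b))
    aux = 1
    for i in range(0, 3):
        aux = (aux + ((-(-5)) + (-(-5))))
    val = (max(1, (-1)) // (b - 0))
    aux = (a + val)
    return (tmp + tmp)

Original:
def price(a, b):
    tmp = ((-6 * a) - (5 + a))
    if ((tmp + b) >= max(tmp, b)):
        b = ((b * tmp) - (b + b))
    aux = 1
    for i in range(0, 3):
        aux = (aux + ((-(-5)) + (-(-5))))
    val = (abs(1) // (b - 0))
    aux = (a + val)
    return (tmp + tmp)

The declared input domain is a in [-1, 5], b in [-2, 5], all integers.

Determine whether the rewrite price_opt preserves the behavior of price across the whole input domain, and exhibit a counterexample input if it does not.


The two are interchangeable: constant usage differs; and boolean connective usage differs; and comparison usage differs; and min/max/abs usage differs, and every declared input agrees.
Spot check at a=4, b=0 — price: tmp = -33; ((tmp + b) >= max(tmp, b)) -> false; aux = 1; [i=0]; aux = 11; [i=1]; aux = 21; [i=2]; aux = 31; division by zero -> ERROR. price_opt: tmp = -33; (not ((tmp + b) < max(tmp, b))) -> false; aux = 1; [i=0]; aux = 11; [i=1]; aux = 21; [i=2]; aux = 31; division by zero -> ERROR. Both give ERROR.
Checked all 56 inputs in the declared domain: the outputs agree on every one.
verdict: equivalent


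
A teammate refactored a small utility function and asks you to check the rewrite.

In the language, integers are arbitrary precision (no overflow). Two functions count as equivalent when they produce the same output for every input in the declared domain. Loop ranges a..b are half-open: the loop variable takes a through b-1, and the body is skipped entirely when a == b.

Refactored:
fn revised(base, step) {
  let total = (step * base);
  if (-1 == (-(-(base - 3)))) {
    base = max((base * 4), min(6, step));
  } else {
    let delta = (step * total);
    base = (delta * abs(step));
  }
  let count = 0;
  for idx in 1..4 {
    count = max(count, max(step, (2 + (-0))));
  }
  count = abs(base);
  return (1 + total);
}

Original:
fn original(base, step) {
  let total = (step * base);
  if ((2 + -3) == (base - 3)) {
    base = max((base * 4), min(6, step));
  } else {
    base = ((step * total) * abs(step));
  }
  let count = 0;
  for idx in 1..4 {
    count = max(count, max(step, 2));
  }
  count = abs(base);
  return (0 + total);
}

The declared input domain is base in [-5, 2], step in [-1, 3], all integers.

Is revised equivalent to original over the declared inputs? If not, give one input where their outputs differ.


Not equivalent: base=-5, step=-1 separates them (5 vs 6).
original: total = 5; ((2 + -3) == (base - 3)) -> false; base = -5; count = 0; [idx=1]; count = 2; [idx=2]; count = 2; [idx=3]; count = 2; count = 5; return 5
revised: total = 5; (-1 == (-(-(base - 3)))) -> false; delta = -5; base = -5; count = 0; [idx=1]; count = 2; [idx=2]; count = 2; [idx=3]; count = 2; count = 5; return 6
verdict: not equivalent; witness: base=-5, step=-1


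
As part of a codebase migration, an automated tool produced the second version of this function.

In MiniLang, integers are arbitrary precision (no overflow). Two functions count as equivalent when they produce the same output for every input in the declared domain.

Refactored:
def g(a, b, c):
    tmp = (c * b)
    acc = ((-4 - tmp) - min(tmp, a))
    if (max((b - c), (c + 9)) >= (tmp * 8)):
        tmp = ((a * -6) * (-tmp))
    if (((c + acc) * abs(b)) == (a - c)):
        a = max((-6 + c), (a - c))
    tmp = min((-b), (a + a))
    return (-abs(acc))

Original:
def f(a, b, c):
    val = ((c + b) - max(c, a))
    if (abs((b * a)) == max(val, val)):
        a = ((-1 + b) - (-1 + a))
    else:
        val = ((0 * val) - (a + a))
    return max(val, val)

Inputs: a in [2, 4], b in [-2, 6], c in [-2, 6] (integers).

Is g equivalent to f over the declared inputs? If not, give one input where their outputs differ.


Consider the input a=2, b=-2, c=-2.
f: val := -6 | (abs((b * a)) == max(val, val)): false | val := -4 | result -4
g: tmp := 4 | acc := -10 | (max((b - c), (c + 9)) >= (tmp * 8)): false | (((c + acc) * abs(b)) == (a - c)): false | tmp := 2 | result -10
-4 against -10: the behavior changed.
verdict: not equivalent; witness: a=2, b=-2, c=-2


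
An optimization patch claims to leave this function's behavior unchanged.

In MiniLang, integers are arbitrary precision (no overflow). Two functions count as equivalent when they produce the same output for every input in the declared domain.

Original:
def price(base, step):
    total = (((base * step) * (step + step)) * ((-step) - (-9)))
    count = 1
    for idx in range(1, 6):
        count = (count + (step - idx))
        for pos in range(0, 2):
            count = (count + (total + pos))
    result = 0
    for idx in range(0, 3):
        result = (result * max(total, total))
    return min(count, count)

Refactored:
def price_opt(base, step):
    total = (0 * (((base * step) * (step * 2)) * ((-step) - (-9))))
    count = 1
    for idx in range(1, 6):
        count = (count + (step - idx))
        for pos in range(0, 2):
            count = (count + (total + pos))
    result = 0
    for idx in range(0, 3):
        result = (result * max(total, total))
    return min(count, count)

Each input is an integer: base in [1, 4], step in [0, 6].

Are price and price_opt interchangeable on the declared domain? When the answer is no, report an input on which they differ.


Run the pair on base=1, step=1.
price: total=16, then count=1, then (idx=1), then count=1, then (pos=0), then count=17, then (pos=1), then count=34, then (idx=2), then count=33, then (pos=0), then count=49, then (pos=1), then count=66, then (idx=3), then count=64, then (pos=0), then count=80, then (pos=1), then count=97, then (idx=4), then count=94, then (pos=0), then count=110, then (pos=1), then count=127, then (idx=5), then count=123, then (pos=0), then count=139, then (pos=1), then count=156, then result=0, then (idx=0), then result=0, then (idx=1), then result=0, then (idx=2), then result=0, then returns 156
price_opt: total=0, then count=1, then (idx=1), then count=1, then (pos=0), then count=1, then (pos=1), then count=2, then (idx=2), then count=1, then (pos=0), then count=1, then (pos=1), then count=2, then (idx=3), then count=0, then (pos=0), then count=0, then (pos=1), then count=1, then (idx=4), then count=-2, then (pos=0), then count=-2, then (pos=1), then count=-1, then (idx=5), then count=-5, then (pos=0), then count=-5, then (pos=1), then count=-4, then result=0, then (idx=0), then result=0, then (idx=1), then result=0, then (idx=2), then result=0, then returns -4
156 != -4, so the rewrite changes behavior.
verdict: not equivalent; witness: base=1, step=1


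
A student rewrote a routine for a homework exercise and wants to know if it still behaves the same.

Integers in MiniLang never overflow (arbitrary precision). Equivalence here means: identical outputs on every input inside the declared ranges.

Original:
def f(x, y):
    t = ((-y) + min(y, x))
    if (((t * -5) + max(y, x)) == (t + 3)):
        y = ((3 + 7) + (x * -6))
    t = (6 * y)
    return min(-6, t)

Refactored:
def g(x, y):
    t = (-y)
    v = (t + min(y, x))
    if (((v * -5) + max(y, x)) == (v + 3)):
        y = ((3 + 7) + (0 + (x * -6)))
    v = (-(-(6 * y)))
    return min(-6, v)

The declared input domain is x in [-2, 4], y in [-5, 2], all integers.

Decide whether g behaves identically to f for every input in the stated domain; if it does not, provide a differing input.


Behavior is preserved: although arithmetic usage differs, plus constant usage differs, plus statement counts differ, plus local variable names differ, the outputs never diverge.
As a probe, take x=1, y=0: f runs t = 0; (((t * -5) + max(y, x)) == (t + 3)) -> false; t = 0; return -6; g runs t = 0; v = 0; (((v * -5) + max(y, x)) == (v + 3)) -> false; v = 0; return -6; both end at -6.
Checked all 56 inputs in the declared domain: the outputs agree on every one.
verdict: equivalent


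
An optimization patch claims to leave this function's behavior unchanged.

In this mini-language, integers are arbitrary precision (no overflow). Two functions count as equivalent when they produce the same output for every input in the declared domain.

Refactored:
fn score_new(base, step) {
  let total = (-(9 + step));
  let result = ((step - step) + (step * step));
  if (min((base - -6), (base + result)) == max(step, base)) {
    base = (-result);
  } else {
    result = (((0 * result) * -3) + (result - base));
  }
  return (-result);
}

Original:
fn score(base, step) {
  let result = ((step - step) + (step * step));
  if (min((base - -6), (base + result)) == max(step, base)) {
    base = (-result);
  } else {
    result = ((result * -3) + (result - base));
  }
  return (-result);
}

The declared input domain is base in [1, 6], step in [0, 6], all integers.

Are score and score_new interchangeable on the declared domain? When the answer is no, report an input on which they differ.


There is a counterexample at base=1, step=1: 3 on one side, 0 on the other.
score: result = 1; (min((base - -6), (base + result)) == max(step, base)) -> false; result = -3; return 3
score_new: total = -10; result = 1; (min((base - -6), (base + result)) == max(step, base)) -> false; result = 0; return 0
verdict: not equivalent; witness: base=1, step=1


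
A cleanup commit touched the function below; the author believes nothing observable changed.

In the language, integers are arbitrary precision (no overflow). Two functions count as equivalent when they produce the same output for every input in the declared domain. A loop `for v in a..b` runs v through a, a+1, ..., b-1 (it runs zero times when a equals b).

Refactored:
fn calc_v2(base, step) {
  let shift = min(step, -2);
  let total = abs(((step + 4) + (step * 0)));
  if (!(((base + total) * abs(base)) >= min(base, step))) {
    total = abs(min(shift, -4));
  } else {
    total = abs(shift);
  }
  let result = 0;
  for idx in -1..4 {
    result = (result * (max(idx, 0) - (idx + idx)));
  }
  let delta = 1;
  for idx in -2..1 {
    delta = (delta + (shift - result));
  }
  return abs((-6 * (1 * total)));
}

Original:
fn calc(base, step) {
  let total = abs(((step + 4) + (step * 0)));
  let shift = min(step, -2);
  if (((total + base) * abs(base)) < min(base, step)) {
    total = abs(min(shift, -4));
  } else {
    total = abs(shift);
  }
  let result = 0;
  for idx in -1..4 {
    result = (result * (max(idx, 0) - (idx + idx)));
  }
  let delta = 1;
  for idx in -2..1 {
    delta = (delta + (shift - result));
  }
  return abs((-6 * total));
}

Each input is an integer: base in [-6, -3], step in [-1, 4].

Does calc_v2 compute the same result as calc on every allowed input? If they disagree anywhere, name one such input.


The two versions differ — the changes include constant usage differs; arithmetic usage differs; comparison usage differs; boolean connective usage differs.
Tracing base=-6, step=3: calc: total becomes 7; next shift becomes -2; next (((total + base) * abs(base)) < min(base, step)) evaluates to false; next total becomes 2; next result becomes 0; next at idx=-1:; next result becomes 0; next at idx=0:; next result becomes 0; next at idx=1:; next result becomes 0; next at idx=2:; next result becomes 0; next at idx=3:; next result becomes 0; next delta becomes 1; next at idx=-2:; next delta becomes -1; next at idx=-1:; next delta becomes -3; next at idx=0:; next delta becomes -5; next final value 12 | calc_v2: shift becomes -2; next total becomes 7; next (!(((base + total) * abs(base)) >= min(base, step))) evaluates to false; next total becomes 2; next result becomes 0; next at idx=-1:; next result becomes 0; next at idx=0:; next result becomes 0; next at idx=1:; next result becomes 0; next at idx=2:; next result becomes 0; next at idx=3:; next result becomes 0; next delta becomes 1; next at idx=-2:; next delta becomes -1; next at idx=-1:; next delta becomes -3; next at idx=0:; next delta becomes -5; next final value 12 — matching result 12.
An exhaustive pass over the 24 declared inputs shows identical outputs.
verdict: equivalent


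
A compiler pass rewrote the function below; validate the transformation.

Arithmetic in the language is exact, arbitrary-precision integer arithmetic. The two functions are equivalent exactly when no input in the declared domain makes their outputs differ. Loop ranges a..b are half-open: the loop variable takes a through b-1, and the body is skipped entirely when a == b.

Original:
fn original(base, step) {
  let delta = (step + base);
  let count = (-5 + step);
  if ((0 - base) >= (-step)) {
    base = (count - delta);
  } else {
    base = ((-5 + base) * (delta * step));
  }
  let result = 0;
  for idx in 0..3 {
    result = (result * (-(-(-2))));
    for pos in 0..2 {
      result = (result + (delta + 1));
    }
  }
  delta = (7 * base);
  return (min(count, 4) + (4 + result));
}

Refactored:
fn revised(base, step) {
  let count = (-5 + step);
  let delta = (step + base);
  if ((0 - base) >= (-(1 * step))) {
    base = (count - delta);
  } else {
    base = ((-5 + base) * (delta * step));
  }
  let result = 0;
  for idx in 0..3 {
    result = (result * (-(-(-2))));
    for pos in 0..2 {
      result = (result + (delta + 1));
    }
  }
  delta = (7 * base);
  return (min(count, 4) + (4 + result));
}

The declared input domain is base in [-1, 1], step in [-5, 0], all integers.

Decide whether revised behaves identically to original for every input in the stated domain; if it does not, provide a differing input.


This is a faithful refactor — arithmetic usage differs, constant usage differs, but the computed results match everywhere.
As a probe, take base=-1, step=-1: original runs delta=-2, then count=-6, then ((0 - base) >= (-step)) is true, then base=-4, then result=0, then (idx=0), then result=0, then (pos=0), then result=-1, then (pos=1), then result=-2, then (idx=1), then result=4, then (pos=0), then result=3, then (pos=1), then result=2, then (idx=2), then result=-4, then (pos=0), then result=-5, then (pos=1), then result=-6, then delta=-28, then returns -8; revised runs count=-6, then delta=-2, then ((0 - base) >= (-(1 * step))) is true, then base=-4, then result=0, then (idx=0), then result=0, then (pos=0), then result=-1, then (pos=1), then result=-2, then (idx=1), then result=4, then (pos=0), then result=3, then (pos=1), then result=2, then (idx=2), then result=-4, then (pos=0), then result=-5, then (pos=1), then result=-6, then delta=-28, then returns -8; both end at -8.
Sweeping the whole domain (18 inputs) finds no disagreement.
verdict: equivalent


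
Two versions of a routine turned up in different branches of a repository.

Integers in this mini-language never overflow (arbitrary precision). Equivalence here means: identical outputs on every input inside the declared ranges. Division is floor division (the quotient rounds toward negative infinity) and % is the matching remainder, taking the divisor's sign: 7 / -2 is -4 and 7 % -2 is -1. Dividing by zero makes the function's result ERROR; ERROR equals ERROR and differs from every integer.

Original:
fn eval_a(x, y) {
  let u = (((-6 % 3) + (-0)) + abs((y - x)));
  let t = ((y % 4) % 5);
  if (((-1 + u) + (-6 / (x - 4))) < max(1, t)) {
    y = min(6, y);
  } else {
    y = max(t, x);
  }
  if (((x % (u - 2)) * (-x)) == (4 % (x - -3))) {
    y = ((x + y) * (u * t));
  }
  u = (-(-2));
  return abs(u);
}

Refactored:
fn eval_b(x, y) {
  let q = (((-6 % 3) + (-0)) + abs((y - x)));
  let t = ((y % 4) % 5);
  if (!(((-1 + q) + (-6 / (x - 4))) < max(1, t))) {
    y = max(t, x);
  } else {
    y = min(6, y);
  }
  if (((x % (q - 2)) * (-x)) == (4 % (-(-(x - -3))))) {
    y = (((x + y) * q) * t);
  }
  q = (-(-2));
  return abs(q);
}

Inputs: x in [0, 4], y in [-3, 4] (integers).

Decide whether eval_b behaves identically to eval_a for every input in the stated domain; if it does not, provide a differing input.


Reading the diff, among the changes: local variable names differ, boolean connective usage differs.
As a probe, take x=0, y=2: eval_a runs u = 2; t = 2; (((-1 + u) + (-6 / (x - 4))) < max(1, t)) -> false; y = 2; division by zero -> ERROR; eval_b runs q = 2; t = 2; (!(((-1 + q) + (-6 / (x - 4))) < max(1, t))) -> true; y = 2; division by zero -> ERROR; both end at ERROR.
Checked all 40 inputs in the declared domain: the outputs agree on every one.
verdict: equivalent


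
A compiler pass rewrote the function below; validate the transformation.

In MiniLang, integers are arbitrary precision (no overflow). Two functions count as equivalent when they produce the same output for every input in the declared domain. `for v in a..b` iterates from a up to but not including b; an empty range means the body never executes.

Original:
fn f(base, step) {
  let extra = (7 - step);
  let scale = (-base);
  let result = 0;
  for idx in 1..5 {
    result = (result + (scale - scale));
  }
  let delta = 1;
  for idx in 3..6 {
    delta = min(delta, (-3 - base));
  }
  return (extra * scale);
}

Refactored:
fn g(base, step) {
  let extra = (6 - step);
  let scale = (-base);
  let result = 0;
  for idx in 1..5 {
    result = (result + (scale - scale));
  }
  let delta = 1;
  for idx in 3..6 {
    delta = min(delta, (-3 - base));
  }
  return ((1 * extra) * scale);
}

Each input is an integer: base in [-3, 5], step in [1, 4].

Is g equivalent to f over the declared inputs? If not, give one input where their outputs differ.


base=-3, step=1 yields 18 from f but 15 from g.
verdict: not equivalent; witness: base=-3, step=1


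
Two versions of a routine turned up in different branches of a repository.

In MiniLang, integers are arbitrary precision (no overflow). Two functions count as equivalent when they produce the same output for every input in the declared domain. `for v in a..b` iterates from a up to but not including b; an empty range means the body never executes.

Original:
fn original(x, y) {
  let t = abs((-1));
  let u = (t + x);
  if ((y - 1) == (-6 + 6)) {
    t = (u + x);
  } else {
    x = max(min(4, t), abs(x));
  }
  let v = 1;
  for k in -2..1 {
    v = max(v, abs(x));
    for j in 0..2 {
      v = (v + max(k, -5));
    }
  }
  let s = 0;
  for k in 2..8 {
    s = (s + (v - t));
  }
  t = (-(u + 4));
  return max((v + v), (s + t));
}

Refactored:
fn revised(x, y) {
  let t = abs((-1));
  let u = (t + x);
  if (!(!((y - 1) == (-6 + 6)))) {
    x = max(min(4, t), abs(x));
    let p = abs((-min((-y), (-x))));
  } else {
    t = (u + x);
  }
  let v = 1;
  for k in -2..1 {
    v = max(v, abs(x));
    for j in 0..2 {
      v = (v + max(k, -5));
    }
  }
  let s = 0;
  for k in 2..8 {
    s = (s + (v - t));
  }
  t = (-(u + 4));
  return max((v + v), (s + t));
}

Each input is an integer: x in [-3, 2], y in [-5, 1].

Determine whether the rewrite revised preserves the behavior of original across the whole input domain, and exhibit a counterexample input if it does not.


Not equivalent: x=-3, y=-5 separates them (10 vs 46).
original: t := 1 | u := -2 | ((y - 1) == (-6 + 6)): false | x := 3 | v := 1 | iter k=-2: | v := 3 | iter j=0: | v := 1 | iter j=1: | v := -1 | iter k=-1: | v := 3 | iter j=0: | v := 2 | iter j=1: | v := 1 | iter k=0: | v := 3 | iter j=0: | v := 3 | iter j=1: | v := 3 | s := 0 | iter k=2: | s := 2 | iter k=3: | s := 4 | iter k=4: | s := 6 | iter k=5: | s := 8 | iter k=6: | s := 10 | iter k=7: | s := 12 | t := -2 | result 10
revised: t := 1 | u := -2 | (!(!((y - 1) == (-6 + 6)))): false | t := -5 | v := 1 | iter k=-2: | v := 3 | iter j=0: | v := 1 | iter j=1: | v := -1 | iter k=-1: | v := 3 | iter j=0: | v := 2 | iter j=1: | v := 1 | iter k=0: | v := 3 | iter j=0: | v := 3 | iter j=1: | v := 3 | s := 0 | iter k=2: | s := 8 | iter k=3: | s := 16 | iter k=4: | s := 24 | iter k=5: | s := 32 | iter k=6: | s := 40 | iter k=7: | s := 48 | t := -2 | result 46
verdict: not equivalent; witness: x=-3, y=-5


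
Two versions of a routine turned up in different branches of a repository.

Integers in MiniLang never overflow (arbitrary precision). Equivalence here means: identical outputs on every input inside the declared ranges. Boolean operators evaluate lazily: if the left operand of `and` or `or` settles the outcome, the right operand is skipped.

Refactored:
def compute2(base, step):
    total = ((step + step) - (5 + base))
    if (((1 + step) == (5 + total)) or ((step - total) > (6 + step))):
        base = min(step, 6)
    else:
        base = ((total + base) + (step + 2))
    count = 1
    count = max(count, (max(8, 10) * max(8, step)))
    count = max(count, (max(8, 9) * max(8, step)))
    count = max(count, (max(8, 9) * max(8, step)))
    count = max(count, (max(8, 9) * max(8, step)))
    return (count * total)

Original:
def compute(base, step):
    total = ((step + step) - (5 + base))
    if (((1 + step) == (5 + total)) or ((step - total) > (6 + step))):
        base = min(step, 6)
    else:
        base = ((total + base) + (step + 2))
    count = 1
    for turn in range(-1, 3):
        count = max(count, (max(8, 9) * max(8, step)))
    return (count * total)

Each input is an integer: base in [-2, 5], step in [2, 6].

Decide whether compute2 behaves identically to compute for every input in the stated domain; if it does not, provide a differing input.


There is a counterexample at base=-2, step=2: 72 on one side, 80 on the other.
compute: total := 1 | (((1 + step) == (5 + total)) or ((step - total) > (6 + step))): false | base := 3 | count := 1 | iter turn=-1: | count := 72 | iter turn=0: | count := 72 | iter turn=1: | count := 72 | iter turn=2: | count := 72 | result 72
compute2: total := 1 | (((1 + step) == (5 + total)) or ((step - total) > (6 + step))): false | base := 3 | count := 1 | count := 80 | count := 80 | count := 80 | count := 80 | result 80
verdict: not equivalent; witness: base=-2, step=2


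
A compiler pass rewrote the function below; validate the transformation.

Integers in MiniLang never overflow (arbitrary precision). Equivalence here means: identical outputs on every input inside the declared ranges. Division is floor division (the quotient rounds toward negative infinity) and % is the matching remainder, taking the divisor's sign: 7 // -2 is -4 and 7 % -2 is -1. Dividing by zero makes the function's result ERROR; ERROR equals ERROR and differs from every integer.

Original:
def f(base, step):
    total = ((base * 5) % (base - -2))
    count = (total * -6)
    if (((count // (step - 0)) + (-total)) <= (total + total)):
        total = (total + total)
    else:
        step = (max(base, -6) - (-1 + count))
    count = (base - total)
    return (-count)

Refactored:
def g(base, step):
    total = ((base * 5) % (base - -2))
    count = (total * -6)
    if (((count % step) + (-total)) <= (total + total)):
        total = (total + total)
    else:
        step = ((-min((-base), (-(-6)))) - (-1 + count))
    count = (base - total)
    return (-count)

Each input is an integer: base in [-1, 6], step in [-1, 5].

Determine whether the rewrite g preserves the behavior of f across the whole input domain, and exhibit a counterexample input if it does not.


Input base=1, step=-1: 1 from f versus 3 from g.
verdict: not equivalent; witness: base=1, step=-1


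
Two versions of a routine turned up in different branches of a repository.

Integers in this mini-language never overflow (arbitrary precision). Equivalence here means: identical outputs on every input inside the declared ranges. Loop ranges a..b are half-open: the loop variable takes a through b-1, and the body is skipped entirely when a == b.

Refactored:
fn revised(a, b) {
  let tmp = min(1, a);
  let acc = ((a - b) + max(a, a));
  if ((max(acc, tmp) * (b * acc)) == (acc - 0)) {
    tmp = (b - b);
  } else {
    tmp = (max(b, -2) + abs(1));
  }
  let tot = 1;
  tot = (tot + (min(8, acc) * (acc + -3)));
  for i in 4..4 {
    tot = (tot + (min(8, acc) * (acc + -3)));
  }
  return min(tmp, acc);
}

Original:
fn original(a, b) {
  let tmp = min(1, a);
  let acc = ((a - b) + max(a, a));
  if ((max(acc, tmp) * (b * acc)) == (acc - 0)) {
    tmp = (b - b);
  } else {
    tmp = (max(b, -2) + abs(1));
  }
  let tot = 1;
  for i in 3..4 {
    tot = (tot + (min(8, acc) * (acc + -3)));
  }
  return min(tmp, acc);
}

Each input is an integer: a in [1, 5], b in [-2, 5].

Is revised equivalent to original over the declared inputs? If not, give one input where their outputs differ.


Behavior is preserved: although loop structure differs; and statement counts differ; and constant usage differs; and min/max/abs usage differs; and arithmetic usage differs, the outputs never diverge.
Tracing a=5, b=-2: original: tmp = 1; acc = 12; ((max(acc, tmp) * (b * acc)) == (acc - 0)) -> false; tmp = -1; tot = 1; [i=3]; tot = 73; return -1 | revised: tmp = 1; acc = 12; ((max(acc, tmp) * (b * acc)) == (acc - 0)) -> false; tmp = -1; tot = 1; tot = 73; the i loop: no iterations; return -1 — matching result -1.
An exhaustive pass over the 40 declared inputs shows identical outputs.
verdict: equivalent


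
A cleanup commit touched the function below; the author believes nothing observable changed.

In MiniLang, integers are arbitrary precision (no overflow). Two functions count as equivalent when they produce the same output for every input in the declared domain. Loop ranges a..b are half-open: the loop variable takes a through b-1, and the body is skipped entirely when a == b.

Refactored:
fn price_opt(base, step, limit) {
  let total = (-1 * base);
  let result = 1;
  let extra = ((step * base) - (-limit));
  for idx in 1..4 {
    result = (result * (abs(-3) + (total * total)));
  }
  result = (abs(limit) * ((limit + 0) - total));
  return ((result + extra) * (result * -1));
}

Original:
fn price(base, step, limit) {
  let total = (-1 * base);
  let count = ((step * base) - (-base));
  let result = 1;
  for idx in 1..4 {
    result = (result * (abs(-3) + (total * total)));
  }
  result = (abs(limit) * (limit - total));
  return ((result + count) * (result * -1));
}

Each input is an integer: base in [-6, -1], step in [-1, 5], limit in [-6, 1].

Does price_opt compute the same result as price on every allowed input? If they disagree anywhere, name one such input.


Evaluate both at base=-6, step=-1, limit=-5.
price: total=6, then count=0, then result=1, then (idx=1), then result=39, then (idx=2), then result=1521, then (idx=3), then result=59319, then result=-55, then returns -3025
price_opt: total=6, then result=1, then extra=1, then (idx=1), then result=39, then (idx=2), then result=1521, then (idx=3), then result=59319, then result=-55, then returns -2970
-3025 vs -2970 — the two versions disagree here.
verdict: not equivalent; witness: base=-6, step=-1, limit=-5


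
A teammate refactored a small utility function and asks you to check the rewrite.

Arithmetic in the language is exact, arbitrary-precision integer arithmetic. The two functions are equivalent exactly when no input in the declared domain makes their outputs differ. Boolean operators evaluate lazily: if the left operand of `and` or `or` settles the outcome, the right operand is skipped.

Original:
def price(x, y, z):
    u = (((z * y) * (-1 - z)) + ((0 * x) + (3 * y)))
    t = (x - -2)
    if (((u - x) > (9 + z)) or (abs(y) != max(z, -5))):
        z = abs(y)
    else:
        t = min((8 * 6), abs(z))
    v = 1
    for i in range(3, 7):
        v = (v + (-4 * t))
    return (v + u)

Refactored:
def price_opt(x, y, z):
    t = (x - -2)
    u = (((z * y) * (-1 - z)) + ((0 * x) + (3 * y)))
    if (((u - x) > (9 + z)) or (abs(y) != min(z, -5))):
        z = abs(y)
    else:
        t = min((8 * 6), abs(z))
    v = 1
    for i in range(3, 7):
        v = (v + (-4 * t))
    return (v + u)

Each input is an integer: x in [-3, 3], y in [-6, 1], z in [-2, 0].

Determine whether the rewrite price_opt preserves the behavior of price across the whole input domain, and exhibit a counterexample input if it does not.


Take x=-3, y=0, z=0.
price: u becomes 0; next t becomes -1; next (((u - x) > (9 + z)) or (abs(y) != max(z, -5))) evaluates to false; next t becomes 0; next v becomes 1; next at i=3:; next v becomes 1; next at i=4:; next v becomes 1; next at i=5:; next v becomes 1; next at i=6:; next v becomes 1; next final value 1
price_opt: t becomes -1; next u becomes 0; next (((u - x) > (9 + z)) or (abs(y) != min(z, -5))) evaluates to true; next z becomes 0; next v becomes 1; next at i=3:; next v becomes 5; next at i=4:; next v becomes 9; next at i=5:; next v becomes 13; next at i=6:; next v becomes 17; next final value 17
1 against 17: the behavior changed.
verdict: not equivalent; witness: x=-3, y=0, z=0


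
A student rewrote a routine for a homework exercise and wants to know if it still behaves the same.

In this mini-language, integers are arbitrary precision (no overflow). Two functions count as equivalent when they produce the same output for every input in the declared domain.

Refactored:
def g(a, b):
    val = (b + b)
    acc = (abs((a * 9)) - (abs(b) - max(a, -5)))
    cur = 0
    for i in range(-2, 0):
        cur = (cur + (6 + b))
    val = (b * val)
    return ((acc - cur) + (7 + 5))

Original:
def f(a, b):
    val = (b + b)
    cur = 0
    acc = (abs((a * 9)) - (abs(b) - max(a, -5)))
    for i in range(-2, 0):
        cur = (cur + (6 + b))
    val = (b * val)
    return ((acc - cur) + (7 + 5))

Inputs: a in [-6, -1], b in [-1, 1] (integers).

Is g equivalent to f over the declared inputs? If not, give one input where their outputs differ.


Behavior is preserved: although same computation, different form, the outputs never diverge.
Spot check at a=-5, b=0 — f: val becomes 0; next cur becomes 0; next acc becomes 40; next at i=-2:; next cur becomes 6; next at i=-1:; next cur becomes 12; next val becomes 0; next final value 40. g: val becomes 0; next acc becomes 40; next cur becomes 0; next at i=-2:; next cur becomes 6; next at i=-1:; next cur becomes 12; next val becomes 0; next final value 40. Both give 40.
Sweeping the whole domain (18 inputs) finds no disagreement.
verdict: equivalent


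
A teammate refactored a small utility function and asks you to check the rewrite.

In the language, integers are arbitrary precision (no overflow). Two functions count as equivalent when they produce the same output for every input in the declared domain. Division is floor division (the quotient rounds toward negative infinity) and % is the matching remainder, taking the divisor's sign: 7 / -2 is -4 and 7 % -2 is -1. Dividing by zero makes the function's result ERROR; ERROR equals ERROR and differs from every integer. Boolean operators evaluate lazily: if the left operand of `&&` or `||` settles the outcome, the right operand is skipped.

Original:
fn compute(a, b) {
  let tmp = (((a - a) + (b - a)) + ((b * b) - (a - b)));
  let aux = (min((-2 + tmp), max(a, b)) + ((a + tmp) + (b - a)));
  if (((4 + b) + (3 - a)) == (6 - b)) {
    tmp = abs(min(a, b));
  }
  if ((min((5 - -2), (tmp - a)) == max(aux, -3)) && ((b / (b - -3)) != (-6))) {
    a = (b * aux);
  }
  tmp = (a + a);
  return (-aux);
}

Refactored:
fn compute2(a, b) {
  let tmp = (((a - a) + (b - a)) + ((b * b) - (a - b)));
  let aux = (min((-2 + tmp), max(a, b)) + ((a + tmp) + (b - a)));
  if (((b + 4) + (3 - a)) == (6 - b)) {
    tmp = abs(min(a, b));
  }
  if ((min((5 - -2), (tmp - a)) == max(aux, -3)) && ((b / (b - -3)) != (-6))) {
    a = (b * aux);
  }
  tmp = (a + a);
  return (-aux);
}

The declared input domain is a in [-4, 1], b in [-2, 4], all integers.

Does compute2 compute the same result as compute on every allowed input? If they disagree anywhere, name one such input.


This is a faithful refactor — same computation, different form, but the computed results match everywhere.
Spot check at a=-4, b=-2 — compute: tmp = 8; aux = 4; (((4 + b) + (3 - a)) == (6 - b)) -> false; ((min((5 - -2), (tmp - a)) == max(aux, -3)) && ((b / (b - -3)) != (-6))) -> false; tmp = -8; return -4. compute2: tmp = 8; aux = 4; (((b + 4) + (3 - a)) == (6 - b)) -> false; ((min((5 - -2), (tmp - a)) == max(aux, -3)) && ((b / (b - -3)) != (-6))) -> false; tmp = -8; return -4. Both give -4.
Checked all 42 inputs in the declared domain: the outputs agree on every one.
verdict: equivalent
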